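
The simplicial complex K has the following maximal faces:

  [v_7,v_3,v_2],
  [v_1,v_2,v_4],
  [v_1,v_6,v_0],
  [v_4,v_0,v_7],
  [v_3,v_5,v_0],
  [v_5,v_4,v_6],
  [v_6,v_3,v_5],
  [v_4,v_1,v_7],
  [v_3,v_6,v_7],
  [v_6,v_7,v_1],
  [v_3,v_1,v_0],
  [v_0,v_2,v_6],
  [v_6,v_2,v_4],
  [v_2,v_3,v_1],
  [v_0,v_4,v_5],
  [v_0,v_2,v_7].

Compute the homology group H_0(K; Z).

H_0 ≅ Z.

Order the vertices as v_0 < v_1 < v_2 < v_3 < v_4 < v_5 < v_6 < v_7. Listing each simplex with vertices in this order, K has dimension 2 with simplices:

  0-simplices (8): [v_0], [v_1], [v_2], [v_3], [v_4], [v_5], [v_6], [v_7]
  1-simplices (24): (24 of them)
  2-simplices (16): (16 of them)

Hence C_0 ≅ Z^8, C_1 ≅ Z^24, C_2 ≅ Z^16.

Boundary ∂_1: C_1 → C_0 maps an edge to its endpoints' difference, ∂[p,q] = q − p. For instance
  ∂[v_2,v_4] = [v_4] − [v_2].
This gives a 8×24 integer matrix of rank 7; reducing to Smith normal form yields diagonal entries (1,1,1,1,1,1,1).

∂_2: C_2 → C_1 sends each 2-simplex [p,q,r] to [q,r] − [p,r] + [p,q]. For instance
  ∂[v_0,v_1,v_6] = [v_1,v_6] − [v_0,v_6] + [v_0,v_1],
  ∂[v_4,v_5,v_6] = [v_5,v_6] − [v_4,v_6] + [v_4,v_5].
As a 24×16 matrix over Z this has rank 15, with invariant factors (1,1,1,1,1,1,1,1,1,1,1,1,1,1,1).

Computing H_k = (kernel of ∂_k) / (image of ∂_{k+1}):

  H_0: rank C_0 − rank ∂_1 = 8 − 7 = 1, and the invariant factors of ∂_1 are all 1, so H_0 ≅ Z.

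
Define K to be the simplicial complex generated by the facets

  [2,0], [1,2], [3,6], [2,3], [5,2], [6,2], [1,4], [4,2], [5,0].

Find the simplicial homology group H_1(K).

K has 7 vertices, 9 edges.
rank ∂_1 = 6, rank ∂_2 = 0 ⇒ b_1 = 9 − 6 − 0 = 3. So H_1 ≅ Z^3.

H_1 = Z^3.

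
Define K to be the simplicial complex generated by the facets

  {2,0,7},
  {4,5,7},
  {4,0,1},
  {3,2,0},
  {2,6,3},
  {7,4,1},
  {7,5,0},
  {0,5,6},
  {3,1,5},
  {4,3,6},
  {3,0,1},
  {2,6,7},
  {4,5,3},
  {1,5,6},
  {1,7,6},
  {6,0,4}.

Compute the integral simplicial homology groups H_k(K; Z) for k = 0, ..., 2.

Order the vertices as 0 < 1 < 2 < 3 < 4 < 5 < 6 < 7. Listing each simplex with vertices in this order, K has dimension 2 with simplices:

  0-simplices (8): [0], [1], [2], [3], [4], [5], [6], [7]
  1-simplices (24): (24 of them)
  2-simplices (16): [0,1,3], [0,1,4], [0,2,3], [0,2,7], [0,4,6], [0,5,6], [0,5,7], [1,3,5], [1,4,7], [1,5,6], [1,6,7], [2,3,6], [2,6,7], [3,4,5], [3,4,6], [4,5,7]

Hence C_0 ≅ Z^8, C_1 ≅ Z^24, C_2 ≅ Z^16.

∂_1: C_1 → C_0 sends each edge [p,q] (with p < q) to q − p.
The resulting 8×24 matrix has rank 7, and its Smith normal form has invariant factors (1,1,1,1,1,1,1).

The boundary map ∂_2: C_2 → C_1 acts by ∂[p,q,r] = [q,r] − [p,r] + [p,q]. For instance
  ∂[0,5,6] = [5,6] − [0,6] + [0,5],
  ∂[3,4,6] = [4,6] − [3,6] + [3,4].
The 24×16 boundary matrix has rank 15 and Smith normal form diag(1,1,1,1,1,1,1,1,1,1,1,1,1,1,1).

Reading off H_k = ker ∂_k / im ∂_{k+1}:

  H_0: rank C_0 − rank ∂_1 = 8 − 7 = 1, and the invariant factors of ∂_1 are all 1, so H_0 = Z.
  H_1: rank ker ∂_1 − rank ∂_2 = (24 − 7) − 15 = 2, and the invariant factors of ∂_2 are all 1, so H_1 = Z^2.
  H_2: rank ker ∂_2 − rank ∂_3 = (16 − 15) − 0 = 1, and there is no ∂_3, so H_2 = Z.

As a check, the Euler characteristic is 8 − 24 + 16 = 0, which agrees with 1 − 2 + 1 = 0.

H_0 ≅ Z,  H_1 ≅ Z^2,  H_2 ≅ Z.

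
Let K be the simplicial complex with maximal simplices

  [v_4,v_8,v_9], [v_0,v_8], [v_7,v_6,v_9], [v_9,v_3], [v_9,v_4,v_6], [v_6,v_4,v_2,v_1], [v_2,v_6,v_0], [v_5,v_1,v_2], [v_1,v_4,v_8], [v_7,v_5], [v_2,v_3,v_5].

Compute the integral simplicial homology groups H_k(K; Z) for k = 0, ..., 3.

Fix the vertex order v_0 < v_1 < v_2 < v_3 < v_4 < v_5 < v_6 < v_7 < v_8 < v_9 and write every simplex with vertices in increasing order. Then dim K = 3 and the simplices of K are:

  0-simplices (10): [v_0], [v_1], [v_2], [v_3], [v_4], [v_5], [v_6], [v_7], [v_8], [v_9]
  1-simplices (22): (22 of them)
  2-simplices (11): (11 of them)
  3-simplices (1): [v_1,v_2,v_4,v_6]

giving chain groups C_0 ≅ Z^10, C_1 ≅ Z^22, C_2 ≅ Z^11, C_3 ≅ Z^1.

The boundary map ∂_1: C_1 → C_0 is given by ∂[p,q] = [q] − [p].
The 10×22 boundary matrix has rank 9 and Smith normal form diag(1,1,1,1,1,1,1,1,1).

Boundary ∂_2: C_2 → C_1 maps a triangle to the signed sum of its edges. For instance
  ∂[v_0,v_2,v_6] = [v_2,v_6] − [v_0,v_6] + [v_0,v_2],
  ∂[v_6,v_7,v_9] = [v_7,v_9] − [v_6,v_9] + [v_6,v_7].
The resulting 22×11 matrix has rank 10, and its Smith normal form has invariant factors (1,1,1,1,1,1,1,1,1,1).

Boundary ∂_3: C_3 → C_2 sends each 3-simplex σ to the alternating sum Σ_i (−1)^i (σ with its i-th vertex removed). For instance
  ∂[v_1,v_2,v_4,v_6] = [v_2,v_4,v_6] − [v_1,v_4,v_6] + [v_1,v_2,v_6] − [v_1,v_2,v_4].
This gives a 11×1 integer matrix of rank 1; reducing to Smith normal form yields diagonal entries (1).

Now H_k = ker ∂_k / im ∂_{k+1}, so:

  H_0: rank C_0 − rank ∂_1 = 10 − 9 = 1, and the invariant factors of ∂_1 are all 1, so H_0 ≅ Z.
  H_1: rank ker ∂_1 − rank ∂_2 = (22 − 9) − 10 = 3, and the invariant factors of ∂_2 are all 1, so H_1 ≅ Z^3.
  H_2: rank ker ∂_2 − rank ∂_3 = (11 − 10) − 1 = 0, and the invariant factors of ∂_3 are all 1, so H_2 ≅ 0.
  H_3: rank ker ∂_3 − rank ∂_4 = (1 − 1) − 0 = 0, and there is no ∂_4, so H_3 ≅ 0.

H_0 ≅ Z,  H_1 ≅ Z^3,  H_2 = 0,  H_3 = 0.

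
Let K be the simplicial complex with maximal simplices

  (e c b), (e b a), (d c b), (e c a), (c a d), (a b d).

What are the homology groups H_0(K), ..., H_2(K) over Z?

Fix the vertex order a < b < c < d < e and write every simplex with vertices in increasing order. Then dim K = 2 and the simplices of K are:

  0-simplices (5): a, b, c, d, e
  1-simplices (9): ab, ac, ad, ae, bc, bd, be, cd, ce
  2-simplices (6): abd, abe, acd, ace, bcd, bce

Hence C_0 ≅ Z^5, C_1 ≅ Z^9, C_2 ≅ Z^6.

Boundary ∂_1: C_1 → C_0 maps an edge to its endpoints' difference, ∂[p,q] = q − p. For instance
  ∂ad = d − a.
The resulting 5×9 matrix has rank 4, and its Smith normal form has invariant factors (1,1,1,1).

∂_2: C_2 → C_1 maps a triangle to the signed sum of its edges. For instance
  ∂abe = be − ae + ab,
  ∂ace = ce − ae + ac.
This gives a 9×6 integer matrix of rank 5; reducing to Smith normal form yields diagonal entries (1,1,1,1,1).

Reading off H_k = ker ∂_k / im ∂_{k+1}:

  H_0: rank C_0 − rank ∂_1 = 5 − 4 = 1, and the invariant factors of ∂_1 are all 1, so H_0 = Z.
  H_1: rank ker ∂_1 − rank ∂_2 = (9 − 4) − 5 = 0, and the invariant factors of ∂_2 are all 1, so H_1 = 0.
  H_2: rank ker ∂_2 − rank ∂_3 = (6 − 5) − 0 = 1, and there is no ∂_3, so H_2 = Z.

H_0 = Z,  H_1 = 0,  H_2 = Z.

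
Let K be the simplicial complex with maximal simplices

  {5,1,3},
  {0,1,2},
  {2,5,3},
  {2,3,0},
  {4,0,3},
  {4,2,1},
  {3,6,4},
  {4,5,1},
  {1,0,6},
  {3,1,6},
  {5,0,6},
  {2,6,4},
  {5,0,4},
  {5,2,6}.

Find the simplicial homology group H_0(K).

H_0 ≅ Z.

Order the vertices as 0 < 1 < 2 < 3 < 4 < 5 < 6. Listing each simplex with vertices in this order, K has dimension 2 with simplices:

  0-simplices (7): [0], [1], [2], [3], [4], [5], [6]
  1-simplices (21): [0,1], [0,2], [0,3], [0,4], [0,5], [0,6], [1,2], [1,3], [1,4], [1,5], [1,6], [2,3], [2,4], [2,5], [2,6], [3,4], [3,5], [3,6], [4,5], [4,6], [5,6]
  2-simplices (14): [0,1,2], [0,1,6], [0,2,3], [0,3,4], [0,4,5], [0,5,6], [1,2,4], [1,3,5], [1,3,6], [1,4,5], [2,3,5], [2,4,6], [2,5,6], [3,4,6]

giving chain groups C_0 ≅ Z^7, C_1 ≅ Z^21, C_2 ≅ Z^14.

The boundary map ∂_1: C_1 → C_0 is given by ∂[p,q] = [q] − [p].
This gives a 7×21 integer matrix of rank 6; reducing to Smith normal form yields diagonal entries (1,1,1,1,1,1).

Boundary ∂_2: C_2 → C_1 maps a triangle to the signed sum of its edges. For instance
  ∂[1,2,4] = [2,4] − [1,4] + [1,2],
  ∂[2,4,6] = [4,6] − [2,6] + [2,4].
This gives a 21×14 integer matrix of rank 13; reducing to Smith normal form yields diagonal entries (1,1,1,1,1,1,1,1,1,1,1,1,1).

From H_k ≅ ker(∂_k) / im(∂_{k+1}) we obtain:

  H_0: rank C_0 − rank ∂_1 = 7 − 6 = 1, and the invariant factors of ∂_1 are all 1, so H_0 = Z.

(K is a triangulation of the torus T^2.)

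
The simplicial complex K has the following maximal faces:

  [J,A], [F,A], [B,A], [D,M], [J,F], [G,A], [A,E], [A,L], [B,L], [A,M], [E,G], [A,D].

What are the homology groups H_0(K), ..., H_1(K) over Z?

H_0 ≅ Z,  H_1 ≅ Z^4.

We work with the vertex ordering A < B < D < E < F < G < J < L < M. The simplices of K, each written with vertices in increasing order, are:

  0-simplices (9): A, B, D, E, F, G, J, L, M
  1-simplices (12): AB, AD, AE, AF, AG, AJ, AL, AM, BL, DM, EG, FJ

Hence C_0 ≅ Z^9, C_1 ≅ Z^12.

Boundary ∂_1: C_1 → C_0 sends each edge [p,q] (with p < q) to q − p. For instance
  ∂AB = B − A.
The 9×12 boundary matrix has rank 8 and Smith normal form diag(1,1,1,1,1,1,1,1).

Reading off H_k = ker ∂_k / im ∂_{k+1}:

  H_0: rank C_0 − rank ∂_1 = 9 − 8 = 1, and the invariant factors of ∂_1 are all 1, so H_0 = Z.
  H_1: rank ker ∂_1 − rank ∂_2 = (12 − 8) − 0 = 4, and there is no ∂_2, so H_1 = Z^4.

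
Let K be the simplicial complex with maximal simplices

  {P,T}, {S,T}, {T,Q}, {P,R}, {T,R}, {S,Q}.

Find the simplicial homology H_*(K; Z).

H_0 ≅ Z,  H_1 ≅ Z^2.

Take the total order P < Q < R < S < T on the vertex set. Then K (dimension 1) consists of the simplices:

  0-simplices (5): P, Q, R, S, T
  1-simplices (6): PR, PT, QS, QT, RT, ST

Hence C_0 ≅ Z^5, C_1 ≅ Z^6.

Boundary ∂_1: C_1 → C_0 sends each edge [p,q] (with p < q) to q − p.
This gives a 5×6 integer matrix of rank 4; reducing to Smith normal form yields diagonal entries (1,1,1,1).

From H_k ≅ ker(∂_k) / im(∂_{k+1}) we obtain:

  H_0: rank C_0 − rank ∂_1 = 5 − 4 = 1, and the invariant factors of ∂_1 are all 1, so H_0 ≅ Z.
  H_1: rank ker ∂_1 − rank ∂_2 = (6 − 4) − 0 = 2, and there is no ∂_2, so H_1 ≅ Z^2.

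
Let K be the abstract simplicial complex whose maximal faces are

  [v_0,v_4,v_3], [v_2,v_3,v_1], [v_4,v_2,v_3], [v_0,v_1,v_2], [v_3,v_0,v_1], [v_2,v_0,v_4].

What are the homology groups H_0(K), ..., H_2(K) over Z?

Take the total order v_0 < v_1 < v_2 < v_3 < v_4 on the vertex set. Then K (dimension 2) consists of the simplices:

  0-simplices (5): [v_0], [v_1], [v_2], [v_3], [v_4]
  1-simplices (9): [v_0,v_1], [v_0,v_2], [v_0,v_3], [v_0,v_4], [v_1,v_2], [v_1,v_3], [v_2,v_3], [v_2,v_4], [v_3,v_4]
  2-simplices (6): [v_0,v_1,v_2], [v_0,v_1,v_3], [v_0,v_2,v_4], [v_0,v_3,v_4], [v_1,v_2,v_3], [v_2,v_3,v_4]

so the chain groups are C_0 ≅ Z^5, C_1 ≅ Z^9, C_2 ≅ Z^6.

∂_1: C_1 → C_0 sends each edge [p,q] (with p < q) to q − p. For instance
  ∂[v_0,v_2] = [v_2] − [v_0].
This gives a 5×9 integer matrix of rank 4; reducing to Smith normal form yields diagonal entries (1,1,1,1).

∂_2: C_2 → C_1 sends each 2-simplex [p,q,r] to [q,r] − [p,r] + [p,q]. For instance
  ∂[v_1,v_2,v_3] = [v_2,v_3] − [v_1,v_3] + [v_1,v_2],
  ∂[v_0,v_1,v_3] = [v_1,v_3] − [v_0,v_3] + [v_0,v_1].
The resulting 9×6 matrix has rank 5, and its Smith normal form has invariant factors (1,1,1,1,1).

Reading off H_k = ker ∂_k / im ∂_{k+1}:

  H_0: rank C_0 − rank ∂_1 = 5 − 4 = 1, and the invariant factors of ∂_1 are all 1, so H_0 ≅ Z.
  H_1: rank ker ∂_1 − rank ∂_2 = (9 − 4) − 5 = 0, and the invariant factors of ∂_2 are all 1, so H_1 ≅ 0.
  H_2: rank ker ∂_2 − rank ∂_3 = (6 − 5) − 0 = 1, and there is no ∂_3, so H_2 ≅ Z.

(K is a triangulation of the 2-sphere S^2.)

H_0 ≅ Z,  H_1 = 0,  H_2 ≅ Z.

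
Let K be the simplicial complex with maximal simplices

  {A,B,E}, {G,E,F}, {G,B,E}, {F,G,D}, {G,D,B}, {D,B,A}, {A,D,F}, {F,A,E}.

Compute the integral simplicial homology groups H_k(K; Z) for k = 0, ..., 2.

H_0 ≅ Z,  H_1 = 0,  H_2 ≅ Z.

K has 6 vertices, 12 edges, 8 triangles.
rank ∂_0 = 0, rank ∂_1 = 5 ⇒ b_0 = 6 − 0 − 5 = 1; all invariant factors of ∂_1 are 1 so no torsion. So H_0 ≅ Z.
rank ∂_1 = 5, rank ∂_2 = 7 ⇒ b_1 = 12 − 5 − 7 = 0; all invariant factors of ∂_2 are 1 so no torsion. So H_1 ≅ 0.
rank ∂_2 = 7, rank ∂_3 = 0 ⇒ b_2 = 8 − 7 − 0 = 1. So H_2 ≅ Z.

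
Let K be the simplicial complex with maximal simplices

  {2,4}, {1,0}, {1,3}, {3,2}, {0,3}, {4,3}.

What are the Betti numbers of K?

Take the total order 0 < 1 < 2 < 3 < 4 on the vertex set. Then K (dimension 1) consists of the simplices:

  0-simplices (5): [0], [1], [2], [3], [4]
  1-simplices (6): [0,1], [0,3], [1,3], [2,3], [2,4], [3,4]

giving chain groups C_0 ≅ Z^5, C_1 ≅ Z^6.

Boundary ∂_1: C_1 → C_0 is given by ∂[p,q] = [q] − [p].
As a 5×6 matrix over Z this has rank 4, with invariant factors (1,1,1,1).

Computing H_k = (kernel of ∂_k) / (image of ∂_{k+1}):

  H_0: rank C_0 − rank ∂_1 = 5 − 4 = 1, and the invariant factors of ∂_1 are all 1, so H_0 = Z.
  H_1: rank ker ∂_1 − rank ∂_2 = (6 − 4) − 0 = 2, and there is no ∂_2, so H_1 = Z^2.

As a check, the Euler characteristic is 5 − 6 = -1, which agrees with 1 − 2 = -1.
(K is a triangulation of a wedge of 2 circles.)

Hence the Betti numbers are b_0 = 1, b_1 = 2.

b_0 = 1, b_1 = 2.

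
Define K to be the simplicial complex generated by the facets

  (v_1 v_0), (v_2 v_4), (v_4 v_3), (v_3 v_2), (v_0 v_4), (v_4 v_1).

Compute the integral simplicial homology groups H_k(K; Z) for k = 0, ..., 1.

H_0 = Z,  H_1 = Z^2.

Order the vertices as v_0 < v_1 < v_2 < v_3 < v_4. Listing each simplex with vertices in this order, K has dimension 1 with simplices:

  0-simplices (5): [v_0], [v_1], [v_2], [v_3], [v_4]
  1-simplices (6): [v_0,v_1], [v_0,v_4], [v_1,v_4], [v_2,v_3], [v_2,v_4], [v_3,v_4]

giving chain groups C_0 ≅ Z^5, C_1 ≅ Z^6.

Boundary ∂_1: C_1 → C_0 is given by ∂[p,q] = [q] − [p].
This gives a 5×6 integer matrix of rank 4; reducing to Smith normal form yields diagonal entries (1,1,1,1).

Reading off H_k = ker ∂_k / im ∂_{k+1}:

  H_0: rank C_0 − rank ∂_1 = 5 − 4 = 1, and the invariant factors of ∂_1 are all 1, so H_0 ≅ Z.
  H_1: rank ker ∂_1 − rank ∂_2 = (6 − 4) − 0 = 2, and there is no ∂_2, so H_1 ≅ Z^2.

As a check, the Euler characteristic is 5 − 6 = -1, which agrees with 1 − 2 = -1.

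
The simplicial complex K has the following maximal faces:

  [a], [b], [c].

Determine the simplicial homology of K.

H_0 ≅ Z^3.

Fix the vertex order a < b < c and write every simplex with vertices in increasing order. Then dim K = 0 and the simplices of K are:

  0-simplices (3): a, b, c

so the chain groups are C_0 ≅ Z^3.

Now H_k = ker ∂_k / im ∂_{k+1}, so:

  H_0: rank C_0 − rank ∂_1 = 3 − 0 = 3, and there is no ∂_1, so H_0 = Z^3.

(K is a triangulation of a set of 3 points.)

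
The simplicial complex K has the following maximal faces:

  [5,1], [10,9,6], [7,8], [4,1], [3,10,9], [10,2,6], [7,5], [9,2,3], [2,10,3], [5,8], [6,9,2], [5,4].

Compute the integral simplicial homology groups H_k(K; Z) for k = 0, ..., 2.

H_0 = Z^2,  H_1 = Z^2,  H_2 = Z.

Take the total order 1 < 2 < 3 < 4 < 5 < 6 < 7 < 8 < 9 < 10 on the vertex set. Then K (dimension 2) consists of the simplices:

  0-simplices (10): [1], [2], [3], [4], [5], [6], [7], [8], [9], [10]
  1-simplices (15): [1,4], [1,5], [2,3], [2,6], [2,9], [2,10], [3,9], [3,10], [4,5], [5,7], [5,8], [6,9], [6,10], [7,8], [9,10]
  2-simplices (6): [2,3,9], [2,3,10], [2,6,9], [2,6,10], [3,9,10], [6,9,10]

giving chain groups C_0 ≅ Z^10, C_1 ≅ Z^15, C_2 ≅ Z^6.

∂_1: C_1 → C_0 maps an edge to its endpoints' difference, ∂[p,q] = q − p.
The 10×15 boundary matrix has rank 8 and Smith normal form diag(1,1,1,1,1,1,1,1).

Boundary ∂_2: C_2 → C_1 sends each 2-simplex [p,q,r] to [q,r] − [p,r] + [p,q]. For instance
  ∂[2,6,9] = [6,9] − [2,9] + [2,6],
  ∂[2,3,9] = [3,9] − [2,9] + [2,3].
As a 15×6 matrix over Z this has rank 5, with invariant factors (1,1,1,1,1).

Now H_k = ker ∂_k / im ∂_{k+1}, so:

  H_0: rank C_0 − rank ∂_1 = 10 − 8 = 2, and the invariant factors of ∂_1 are all 1, so H_0 = Z^2.
  H_1: rank ker ∂_1 − rank ∂_2 = (15 − 8) − 5 = 2, and the invariant factors of ∂_2 are all 1, so H_1 = Z^2.
  H_2: rank ker ∂_2 − rank ∂_3 = (6 − 5) − 0 = 1, and there is no ∂_3, so H_2 = Z.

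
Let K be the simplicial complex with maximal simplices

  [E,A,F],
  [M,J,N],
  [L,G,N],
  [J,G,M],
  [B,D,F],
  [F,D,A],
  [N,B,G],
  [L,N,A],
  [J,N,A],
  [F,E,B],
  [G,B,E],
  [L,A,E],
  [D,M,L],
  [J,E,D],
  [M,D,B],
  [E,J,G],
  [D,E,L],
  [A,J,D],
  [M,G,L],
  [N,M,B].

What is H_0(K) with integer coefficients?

H_0 = Z.

We work with the vertex ordering A < B < D < E < F < G < J < L < M < N. The simplices of K, each written with vertices in increasing order, are:

  0-simplices (10): A, B, D, E, F, G, J, L, M, N
  1-simplices (30): AD, AE, AF, AJ, AL, AN, BD, BE, BF, BG, BM, BN, DE, DF, DJ, DL, DM, EF, EG, EJ, EL, GJ, GL, GM, GN, JM, JN, LM, LN, MN
  2-simplices (20): ADF, ADJ, AEF, AEL, AJN, ALN, BDF, BDM, BEF, BEG, BGN, BMN, DEJ, DEL, DLM, EGJ, GJM, GLM, GLN, JMN

Hence C_0 ≅ Z^10, C_1 ≅ Z^30, C_2 ≅ Z^20.

Boundary ∂_1: C_1 → C_0 maps an edge to its endpoints' difference, ∂[p,q] = q − p.
As a 10×30 matrix over Z this has rank 9, with invariant factors (1,1,1,1,1,1,1,1,1).

Boundary ∂_2: C_2 → C_1 sends each 2-simplex [p,q,r] to [q,r] − [p,r] + [p,q]. For instance
  ∂GLM = LM − GM + GL,
  ∂DEJ = EJ − DJ + DE.
As a 30×20 matrix over Z this has rank 20, with invariant factors (1,1,1,1,1,1,1,1,1,1,1,1,1,1,1,1,1,1,1,2).

Computing H_k = (kernel of ∂_k) / (image of ∂_{k+1}):

  H_0: rank C_0 − rank ∂_1 = 10 − 9 = 1, and the invariant factors of ∂_1 are all 1, so H_0 = Z.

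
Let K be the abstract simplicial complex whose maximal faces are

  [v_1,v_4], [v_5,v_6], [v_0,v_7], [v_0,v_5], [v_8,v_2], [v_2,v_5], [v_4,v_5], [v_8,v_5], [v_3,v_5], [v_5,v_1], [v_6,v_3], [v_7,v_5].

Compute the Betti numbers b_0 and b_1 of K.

b_0 = 1, b_1 = 4.

We work with the vertex ordering v_0 < v_1 < v_2 < v_3 < v_4 < v_5 < v_6 < v_7 < v_8. The simplices of K, each written with vertices in increasing order, are:

  0-simplices (9): [v_0], [v_1], [v_2], [v_3], [v_4], [v_5], [v_6], [v_7], [v_8]
  1-simplices (12): [v_0,v_5], [v_0,v_7], [v_1,v_4], [v_1,v_5], [v_2,v_5], [v_2,v_8], [v_3,v_5], [v_3,v_6], [v_4,v_5], [v_5,v_6], [v_5,v_7], [v_5,v_8]

giving chain groups C_0 ≅ Z^9, C_1 ≅ Z^12.

Boundary ∂_1: C_1 → C_0 maps an edge to its endpoints' difference, ∂[p,q] = q − p. For instance
  ∂[v_0,v_5] = [v_5] − [v_0].
The 9×12 boundary matrix has rank 8 and Smith normal form diag(1,1,1,1,1,1,1,1).

From H_k ≅ ker(∂_k) / im(∂_{k+1}) we obtain:

  H_0: rank C_0 − rank ∂_1 = 9 − 8 = 1, and the invariant factors of ∂_1 are all 1, so H_0 = Z.
  H_1: rank ker ∂_1 − rank ∂_2 = (12 − 8) − 0 = 4, and there is no ∂_2, so H_1 = Z^4.

(K is a triangulation of a wedge of 4 circles.)

Hence the Betti numbers are b_0 = 1, b_1 = 4.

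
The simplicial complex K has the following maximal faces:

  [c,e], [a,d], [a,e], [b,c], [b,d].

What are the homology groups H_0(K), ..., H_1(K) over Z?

H_0 ≅ Z,  H_1 ≅ Z.

Fix the vertex order a < b < c < d < e and write every simplex with vertices in increasing order. Then dim K = 1 and the simplices of K are:

  0-simplices (5): a, b, c, d, e
  1-simplices (5): ad, ae, bc, bd, ce

so the chain groups are C_0 ≅ Z^5, C_1 ≅ Z^5.

∂_1: C_1 → C_0 is given by ∂[p,q] = [q] − [p].
This gives a 5×5 integer matrix of rank 4; reducing to Smith normal form yields diagonal entries (1,1,1,1).

Computing H_k = (kernel of ∂_k) / (image of ∂_{k+1}):

  H_0: rank C_0 − rank ∂_1 = 5 − 4 = 1, and the invariant factors of ∂_1 are all 1, so H_0 ≅ Z.
  H_1: rank ker ∂_1 − rank ∂_2 = (5 − 4) − 0 = 1, and there is no ∂_2, so H_1 ≅ Z.

As a check, the Euler characteristic is 5 − 5 = 0, which agrees with 1 − 1 = 0.
(K is a triangulation of the circle S^1.)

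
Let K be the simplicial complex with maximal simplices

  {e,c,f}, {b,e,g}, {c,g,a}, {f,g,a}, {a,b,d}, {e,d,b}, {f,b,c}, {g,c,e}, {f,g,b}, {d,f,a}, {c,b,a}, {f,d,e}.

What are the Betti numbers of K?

b_0 = 1, b_1 = 0, b_2 = 0.

Take the total order a < b < c < d < e < f < g on the vertex set. Then K (dimension 2) consists of the simplices:

  0-simplices (7): a, b, c, d, e, f, g
  1-simplices (18): ab, ac, ad, af, ag, bc, bd, be, bf, bg, ce, cf, cg, de, df, ef, eg, fg
  2-simplices (12): abc, abd, acg, adf, afg, bcf, bde, beg, bfg, cef, ceg, def

so the chain groups are C_0 ≅ Z^7, C_1 ≅ Z^18, C_2 ≅ Z^12.

Boundary ∂_1: C_1 → C_0 is given by ∂[p,q] = [q] − [p].
As a 7×18 matrix over Z this has rank 6, with invariant factors (1,1,1,1,1,1).

∂_2: C_2 → C_1 acts by ∂[p,q,r] = [q,r] − [p,r] + [p,q]. For instance
  ∂abd = bd − ad + ab,
  ∂acg = cg − ag + ac.
The 18×12 boundary matrix has rank 12 and Smith normal form diag(1,1,1,1,1,1,1,1,1,1,1,2).

From H_k ≅ ker(∂_k) / im(∂_{k+1}) we obtain:

  H_0: rank C_0 − rank ∂_1 = 7 − 6 = 1, and the invariant factors of ∂_1 are all 1, so H_0 = Z.
  H_1: rank ker ∂_1 − rank ∂_2 = (18 − 6) − 12 = 0, and ∂_2 has invariant factor 2 > 1, so H_1 = Z/2.
  H_2: rank ker ∂_2 − rank ∂_3 = (12 − 12) − 0 = 0, and there is no ∂_3, so H_2 = 0.

As a check, the Euler characteristic is 7 − 18 + 12 = 1, which agrees with 1 − 0 + 0 = 1.
(K is a triangulation of the real projective plane RP^2.)

Hence the Betti numbers are b_0 = 1, b_1 = 0, b_2 = 0.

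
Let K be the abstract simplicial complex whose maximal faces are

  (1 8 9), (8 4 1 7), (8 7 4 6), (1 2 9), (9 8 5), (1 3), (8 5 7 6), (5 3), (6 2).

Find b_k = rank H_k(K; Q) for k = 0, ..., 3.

Order the vertices as 1 < 2 < 3 < 4 < 5 < 6 < 7 < 8 < 9. Listing each simplex with vertices in this order, K has dimension 3 with simplices:

  0-simplices (9): [1], [2], [3], [4], [5], [6], [7], [8], [9]
  1-simplices (20): [1,2], [1,3], [1,4], [1,7], [1,8], [1,9], [2,6], [2,9], [3,5], [4,6], [4,7], [4,8], [5,6], [5,7], [5,8], [5,9], [6,7], [6,8], [7,8], [8,9]
  2-simplices (13): [1,2,9], [1,4,7], [1,4,8], [1,7,8], [1,8,9], [4,6,7], [4,6,8], [4,7,8], [5,6,7], [5,6,8], [5,7,8], [5,8,9], [6,7,8]
  3-simplices (3): [1,4,7,8], [4,6,7,8], [5,6,7,8]

so the chain groups are C_0 ≅ Z^9, C_1 ≅ Z^20, C_2 ≅ Z^13, C_3 ≅ Z^3.

∂_1: C_1 → C_0 maps an edge to its endpoints' difference, ∂[p,q] = q − p. For instance
  ∂[5,6] = [6] − [5].
This gives a 9×20 integer matrix of rank 8; reducing to Smith normal form yields diagonal entries (1,1,1,1,1,1,1,1).

The boundary map ∂_2: C_2 → C_1 sends each 2-simplex [p,q,r] to [q,r] − [p,r] + [p,q]. For instance
  ∂[5,6,7] = [6,7] − [5,7] + [5,6],
  ∂[5,6,8] = [6,8] − [5,8] + [5,6].
The 20×13 boundary matrix has rank 10 and Smith normal form diag(1,1,1,1,1,1,1,1,1,1).

∂_3: C_3 → C_2 sends each 3-simplex σ to the alternating sum Σ_i (−1)^i (σ with its i-th vertex removed). For instance
  ∂[4,6,7,8] = [6,7,8] − [4,7,8] + [4,6,8] − [4,6,7],
  ∂[5,6,7,8] = [6,7,8] − [5,7,8] + [5,6,8] − [5,6,7].
The 13×3 boundary matrix has rank 3 and Smith normal form diag(1,1,1).

From H_k ≅ ker(∂_k) / im(∂_{k+1}) we obtain:

  H_0: rank C_0 − rank ∂_1 = 9 − 8 = 1, and the invariant factors of ∂_1 are all 1, so H_0 = Z.
  H_1: rank ker ∂_1 − rank ∂_2 = (20 − 8) − 10 = 2, and the invariant factors of ∂_2 are all 1, so H_1 = Z^2.
  H_2: rank ker ∂_2 − rank ∂_3 = (13 − 10) − 3 = 0, and the invariant factors of ∂_3 are all 1, so H_2 = 0.
  H_3: rank ker ∂_3 − rank ∂_4 = (3 − 3) − 0 = 0, and there is no ∂_4, so H_3 = 0.

As a check, the Euler characteristic is 9 − 20 + 13 − 3 = -1, which agrees with 1 − 2 + 0 − 0 = -1.

Hence the Betti numbers are b_0 = 1, b_1 = 2, b_2 = 0, b_3 = 0.

b_0 = 1, b_1 = 2, b_2 = 0, b_3 = 0.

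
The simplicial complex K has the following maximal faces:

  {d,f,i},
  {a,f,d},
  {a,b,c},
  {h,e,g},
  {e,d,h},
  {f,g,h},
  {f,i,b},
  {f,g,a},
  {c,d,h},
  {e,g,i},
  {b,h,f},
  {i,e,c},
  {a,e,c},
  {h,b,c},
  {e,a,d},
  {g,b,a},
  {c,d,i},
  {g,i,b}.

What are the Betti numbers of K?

b_0 = 1, b_1 = 1, b_2 = 0.

Order the vertices as a < b < c < d < e < f < g < h < i. Listing each simplex with vertices in this order, K has dimension 2 with simplices:

  0-simplices (9): a, b, c, d, e, f, g, h, i
  1-simplices (27): ab, ac, ad, ae, af, ag, bc, bf, bg, bh, bi, cd, ce, ch, ci, de, df, dh, di, eg, eh, ei, fg, fh, fi, gh, gi
  2-simplices (18): abc, abg, ace, ade, adf, afg, bch, bfh, bfi, bgi, cdh, cdi, cei, deh, dfi, egh, egi, fgh

giving chain groups C_0 ≅ Z^9, C_1 ≅ Z^27, C_2 ≅ Z^18.

The boundary map ∂_1: C_1 → C_0 sends each edge [p,q] (with p < q) to q − p. For instance
  ∂gh = h − g.
As a 9×27 matrix over Z this has rank 8, with invariant factors (1,1,1,1,1,1,1,1).

∂_2: C_2 → C_1 maps a triangle to the signed sum of its edges. For instance
  ∂cei = ei − ci + ce,
  ∂adf = df − af + ad.
The 27×18 boundary matrix has rank 18 and Smith normal form diag(1,1,1,1,1,1,1,1,1,1,1,1,1,1,1,1,1,2).

From H_k ≅ ker(∂_k) / im(∂_{k+1}) we obtain:

  H_0: rank C_0 − rank ∂_1 = 9 − 8 = 1, and the invariant factors of ∂_1 are all 1, so H_0 ≅ Z.
  H_1: rank ker ∂_1 − rank ∂_2 = (27 − 8) − 18 = 1, and ∂_2 has invariant factor 2 > 1, so H_1 ≅ Z ⊕ Z/2.
  H_2: rank ker ∂_2 − rank ∂_3 = (18 − 18) − 0 = 0, and there is no ∂_3, so H_2 ≅ 0.

As a check, the Euler characteristic is 9 − 27 + 18 = 0, which agrees with 1 − 1 + 0 = 0.
(K is a triangulation of the Klein bottle.)

Hence the Betti numbers are b_0 = 1, b_1 = 1, b_2 = 0.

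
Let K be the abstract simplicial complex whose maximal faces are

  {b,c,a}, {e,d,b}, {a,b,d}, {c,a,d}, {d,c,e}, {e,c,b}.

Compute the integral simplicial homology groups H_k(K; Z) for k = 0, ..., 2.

Order the vertices as a < b < c < d < e. Listing each simplex with vertices in this order, K has dimension 2 with simplices:

  0-simplices (5): a, b, c, d, e
  1-simplices (9): ab, ac, ad, bc, bd, be, cd, ce, de
  2-simplices (6): abc, abd, acd, bce, bde, cde

giving chain groups C_0 ≅ Z^5, C_1 ≅ Z^9, C_2 ≅ Z^6.

Boundary ∂_1: C_1 → C_0 sends each edge [p,q] (with p < q) to q − p.
The resulting 5×9 matrix has rank 4, and its Smith normal form has invariant factors (1,1,1,1).

Boundary ∂_2: C_2 → C_1 sends each 2-simplex [p,q,r] to [q,r] − [p,r] + [p,q]. For instance
  ∂abd = bd − ad + ab,
  ∂acd = cd − ad + ac.
The resulting 9×6 matrix has rank 5, and its Smith normal form has invariant factors (1,1,1,1,1).

Reading off H_k = ker ∂_k / im ∂_{k+1}:

  H_0: rank C_0 − rank ∂_1 = 5 − 4 = 1, and the invariant factors of ∂_1 are all 1, so H_0 = Z.
  H_1: rank ker ∂_1 − rank ∂_2 = (9 − 4) − 5 = 0, and the invariant factors of ∂_2 are all 1, so H_1 = 0.
  H_2: rank ker ∂_2 − rank ∂_3 = (6 − 5) − 0 = 1, and there is no ∂_3, so H_2 = Z.

As a check, the Euler characteristic is 5 − 9 + 6 = 2, which agrees with 1 − 0 + 1 = 2.

H_0 ≅ Z,  H_1 = 0,  H_2 ≅ Z.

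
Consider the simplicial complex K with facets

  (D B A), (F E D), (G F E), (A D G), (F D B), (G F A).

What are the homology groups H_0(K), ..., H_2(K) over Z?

Order the vertices as A < B < D < E < F < G. Listing each simplex with vertices in this order, K has dimension 2 with simplices:

  0-simplices (6): A, B, D, E, F, G
  1-simplices (12): AB, AD, AF, AG, BD, BF, DE, DF, DG, EF, EG, FG
  2-simplices (6): ABD, ADG, AFG, BDF, DEF, EFG

giving chain groups C_0 ≅ Z^6, C_1 ≅ Z^12, C_2 ≅ Z^6.

∂_1: C_1 → C_0 sends each edge [p,q] (with p < q) to q − p.
This gives a 6×12 integer matrix of rank 5; reducing to Smith normal form yields diagonal entries (1,1,1,1,1).

The boundary map ∂_2: C_2 → C_1 maps a triangle to the signed sum of its edges. For instance
  ∂AFG = FG − AG + AF,
  ∂ABD = BD − AD + AB.
As a 12×6 matrix over Z this has rank 6, with invariant factors (1,1,1,1,1,1).

Now H_k = ker ∂_k / im ∂_{k+1}, so:

  H_0: rank C_0 − rank ∂_1 = 6 − 5 = 1, and the invariant factors of ∂_1 are all 1, so H_0 ≅ Z.
  H_1: rank ker ∂_1 − rank ∂_2 = (12 − 5) − 6 = 1, and the invariant factors of ∂_2 are all 1, so H_1 ≅ Z.
  H_2: rank ker ∂_2 − rank ∂_3 = (6 − 6) − 0 = 0, and there is no ∂_3, so H_2 ≅ 0.

As a check, the Euler characteristic is 6 − 12 + 6 = 0, which agrees with 1 − 1 + 0 = 0.

H_0 = Z,  H_1 = Z,  H_2 = 0.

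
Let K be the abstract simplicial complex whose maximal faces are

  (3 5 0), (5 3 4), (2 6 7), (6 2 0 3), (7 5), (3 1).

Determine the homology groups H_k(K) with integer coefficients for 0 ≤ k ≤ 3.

H_0 = Z,  H_1 = Z,  H_2 = 0,  H_3 = 0.

Fix the vertex order 0 < 1 < 2 < 3 < 4 < 5 < 6 < 7 and write every simplex with vertices in increasing order. Then dim K = 3 and the simplices of K are:

  0-simplices (8): [0], [1], [2], [3], [4], [5], [6], [7]
  1-simplices (14): [0,2], [0,3], [0,5], [0,6], [1,3], [2,3], [2,6], [2,7], [3,4], [3,5], [3,6], [4,5], [5,7], [6,7]
  2-simplices (7): [0,2,3], [0,2,6], [0,3,5], [0,3,6], [2,3,6], [2,6,7], [3,4,5]
  3-simplices (1): [0,2,3,6]

so the chain groups are C_0 ≅ Z^8, C_1 ≅ Z^14, C_2 ≅ Z^7, C_3 ≅ Z^1.

Boundary ∂_1: C_1 → C_0 is given by ∂[p,q] = [q] − [p].
The resulting 8×14 matrix has rank 7, and its Smith normal form has invariant factors (1,1,1,1,1,1,1).

∂_2: C_2 → C_1 acts by ∂[p,q,r] = [q,r] − [p,r] + [p,q]. For instance
  ∂[0,3,6] = [3,6] − [0,6] + [0,3],
  ∂[2,3,6] = [3,6] − [2,6] + [2,3].
This gives a 14×7 integer matrix of rank 6; reducing to Smith normal form yields diagonal entries (1,1,1,1,1,1).

Boundary ∂_3: C_3 → C_2 sends each 3-simplex σ to the alternating sum Σ_i (−1)^i (σ with its i-th vertex removed). For instance
  ∂[0,2,3,6] = [2,3,6] − [0,3,6] + [0,2,6] − [0,2,3].
This gives a 7×1 integer matrix of rank 1; reducing to Smith normal form yields diagonal entries (1).

Now H_k = ker ∂_k / im ∂_{k+1}, so:

  H_0: rank C_0 − rank ∂_1 = 8 − 7 = 1, and the invariant factors of ∂_1 are all 1, so H_0 = Z.
  H_1: rank ker ∂_1 − rank ∂_2 = (14 − 7) − 6 = 1, and the invariant factors of ∂_2 are all 1, so H_1 = Z.
  H_2: rank ker ∂_2 − rank ∂_3 = (7 − 6) − 1 = 0, and the invariant factors of ∂_3 are all 1, so H_2 = 0.
  H_3: rank ker ∂_3 − rank ∂_4 = (1 − 1) − 0 = 0, and there is no ∂_4, so H_3 = 0.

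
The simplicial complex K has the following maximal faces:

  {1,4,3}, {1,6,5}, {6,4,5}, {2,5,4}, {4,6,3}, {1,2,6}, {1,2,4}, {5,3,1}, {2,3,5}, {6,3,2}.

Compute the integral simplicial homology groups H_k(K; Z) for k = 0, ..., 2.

We work with the vertex ordering 1 < 2 < 3 < 4 < 5 < 6. The simplices of K, each written with vertices in increasing order, are:

  0-simplices (6): [1], [2], [3], [4], [5], [6]
  1-simplices (15): [1,2], [1,3], [1,4], [1,5], [1,6], [2,3], [2,4], [2,5], [2,6], [3,4], [3,5], [3,6], [4,5], [4,6], [5,6]
  2-simplices (10): [1,2,4], [1,2,6], [1,3,4], [1,3,5], [1,5,6], [2,3,5], [2,3,6], [2,4,5], [3,4,6], [4,5,6]

so the chain groups are C_0 ≅ Z^6, C_1 ≅ Z^15, C_2 ≅ Z^10.

∂_1: C_1 → C_0 is given by ∂[p,q] = [q] − [p]. For instance
  ∂[2,3] = [3] − [2].
The 6×15 boundary matrix has rank 5 and Smith normal form diag(1,1,1,1,1).

Boundary ∂_2: C_2 → C_1 maps a triangle to the signed sum of its edges. For instance
  ∂[1,2,6] = [2,6] − [1,6] + [1,2],
  ∂[4,5,6] = [5,6] − [4,6] + [4,5].
As a 15×10 matrix over Z this has rank 10, with invariant factors (1,1,1,1,1,1,1,1,1,2).

Computing H_k = (kernel of ∂_k) / (image of ∂_{k+1}):

  H_0: rank C_0 − rank ∂_1 = 6 − 5 = 1, and the invariant factors of ∂_1 are all 1, so H_0 = Z.
  H_1: rank ker ∂_1 − rank ∂_2 = (15 − 5) − 10 = 0, and ∂_2 has invariant factor 2 > 1, so H_1 = Z_2.
  H_2: rank ker ∂_2 − rank ∂_3 = (10 − 10) − 0 = 0, and there is no ∂_3, so H_2 = 0.

(K is a triangulation of the real projective plane RP^2.)

H_0 ≅ Z,  H_1 ≅ Z_2,  H_2 = 0.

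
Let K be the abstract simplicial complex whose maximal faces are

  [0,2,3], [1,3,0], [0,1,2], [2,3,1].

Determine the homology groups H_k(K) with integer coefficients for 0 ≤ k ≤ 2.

Take the total order 0 < 1 < 2 < 3 on the vertex set. Then K (dimension 2) consists of the simplices:

  0-simplices (4): [0], [1], [2], [3]
  1-simplices (6): [0,1], [0,2], [0,3], [1,2], [1,3], [2,3]
  2-simplices (4): [0,1,2], [0,1,3], [0,2,3], [1,2,3]

so the chain groups are C_0 ≅ Z^4, C_1 ≅ Z^6, C_2 ≅ Z^4.

The boundary map ∂_1: C_1 → C_0 sends each edge [p,q] (with p < q) to q − p.
This gives a 4×6 integer matrix of rank 3; reducing to Smith normal form yields diagonal entries (1,1,1).

∂_2: C_2 → C_1 maps a triangle to the signed sum of its edges. For instance
  ∂[1,2,3] = [2,3] − [1,3] + [1,2],
  ∂[0,2,3] = [2,3] − [0,3] + [0,2].
As a 6×4 matrix over Z this has rank 3, with invariant factors (1,1,1).

Now H_k = ker ∂_k / im ∂_{k+1}, so:

  H_0: rank C_0 − rank ∂_1 = 4 − 3 = 1, and the invariant factors of ∂_1 are all 1, so H_0 ≅ Z.
  H_1: rank ker ∂_1 − rank ∂_2 = (6 − 3) − 3 = 0, and the invariant factors of ∂_2 are all 1, so H_1 ≅ 0.
  H_2: rank ker ∂_2 − rank ∂_3 = (4 − 3) − 0 = 1, and there is no ∂_3, so H_2 ≅ Z.

As a check, the Euler characteristic is 4 − 6 + 4 = 2, which agrees with 1 − 0 + 1 = 2.

H_0 ≅ Z,  H_1 = 0,  H_2 ≅ Z.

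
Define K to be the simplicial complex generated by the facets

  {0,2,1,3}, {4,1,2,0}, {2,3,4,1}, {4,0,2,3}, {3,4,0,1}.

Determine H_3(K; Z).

H_3 = Z.

K has 5 vertices, 10 edges, 10 triangles, 5 3-simplices.
rank ∂_3 = 4, rank ∂_4 = 0 ⇒ b_3 = 5 − 4 − 0 = 1. So H_3 ≅ Z.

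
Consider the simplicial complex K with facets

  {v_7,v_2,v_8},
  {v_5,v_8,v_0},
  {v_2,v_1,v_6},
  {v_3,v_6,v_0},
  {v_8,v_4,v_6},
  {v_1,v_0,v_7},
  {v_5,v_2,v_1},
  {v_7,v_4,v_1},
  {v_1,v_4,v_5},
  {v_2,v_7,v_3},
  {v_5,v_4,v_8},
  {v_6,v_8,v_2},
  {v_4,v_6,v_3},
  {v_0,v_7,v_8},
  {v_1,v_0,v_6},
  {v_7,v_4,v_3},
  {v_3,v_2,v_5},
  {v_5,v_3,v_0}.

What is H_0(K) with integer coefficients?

H_0 ≅ Z.

Fix the vertex order v_0 < v_1 < v_2 < v_3 < v_4 < v_5 < v_6 < v_7 < v_8 and write every simplex with vertices in increasing order. Then dim K = 2 and the simplices of K are:

  0-simplices (9): [v_0], [v_1], [v_2], [v_3], [v_4], [v_5], [v_6], [v_7], [v_8]
  1-simplices (27): (27 of them)
  2-simplices (18): (18 of them)

Hence C_0 ≅ Z^9, C_1 ≅ Z^27, C_2 ≅ Z^18.

The boundary map ∂_1: C_1 → C_0 is given by ∂[p,q] = [q] − [p]. For instance
  ∂[v_1,v_4] = [v_4] − [v_1].
This gives a 9×27 integer matrix of rank 8; reducing to Smith normal form yields diagonal entries (1,1,1,1,1,1,1,1).

∂_2: C_2 → C_1 sends each 2-simplex [p,q,r] to [q,r] − [p,r] + [p,q]. For instance
  ∂[v_0,v_7,v_8] = [v_7,v_8] − [v_0,v_8] + [v_0,v_7],
  ∂[v_0,v_5,v_8] = [v_5,v_8] − [v_0,v_8] + [v_0,v_5].
The resulting 27×18 matrix has rank 17, and its Smith normal form has invariant factors (1,1,1,1,1,1,1,1,1,1,1,1,1,1,1,1,1).

Computing H_k = (kernel of ∂_k) / (image of ∂_{k+1}):

  H_0: rank C_0 − rank ∂_1 = 9 − 8 = 1, and the invariant factors of ∂_1 are all 1, so H_0 = Z.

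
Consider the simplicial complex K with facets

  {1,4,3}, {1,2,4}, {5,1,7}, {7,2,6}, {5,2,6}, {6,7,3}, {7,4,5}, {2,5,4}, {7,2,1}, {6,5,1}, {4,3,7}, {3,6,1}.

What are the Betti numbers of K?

b_0 = 1, b_1 = 0, b_2 = 0.

Order the vertices as 1 < 2 < 3 < 4 < 5 < 6 < 7. Listing each simplex with vertices in this order, K has dimension 2 with simplices:

  0-simplices (7): [1], [2], [3], [4], [5], [6], [7]
  1-simplices (18): [1,2], [1,3], [1,4], [1,5], [1,6], [1,7], [2,4], [2,5], [2,6], [2,7], [3,4], [3,6], [3,7], [4,5], [4,7], [5,6], [5,7], [6,7]
  2-simplices (12): [1,2,4], [1,2,7], [1,3,4], [1,3,6], [1,5,6], [1,5,7], [2,4,5], [2,5,6], [2,6,7], [3,4,7], [3,6,7], [4,5,7]

giving chain groups C_0 ≅ Z^7, C_1 ≅ Z^18, C_2 ≅ Z^12.

The boundary map ∂_1: C_1 → C_0 is given by ∂[p,q] = [q] − [p]. For instance
  ∂[5,6] = [6] − [5].
This gives a 7×18 integer matrix of rank 6; reducing to Smith normal form yields diagonal entries (1,1,1,1,1,1).

The boundary map ∂_2: C_2 → C_1 acts by ∂[p,q,r] = [q,r] − [p,r] + [p,q]. For instance
  ∂[1,5,6] = [5,6] − [1,6] + [1,5],
  ∂[1,2,4] = [2,4] − [1,4] + [1,2].
This gives a 18×12 integer matrix of rank 12; reducing to Smith normal form yields diagonal entries (1,1,1,1,1,1,1,1,1,1,1,2).

From H_k ≅ ker(∂_k) / im(∂_{k+1}) we obtain:

  H_0: rank C_0 − rank ∂_1 = 7 − 6 = 1, and the invariant factors of ∂_1 are all 1, so H_0 = Z.
  H_1: rank ker ∂_1 − rank ∂_2 = (18 − 6) − 12 = 0, and ∂_2 has invariant factor 2 > 1, so H_1 = Z/2.
  H_2: rank ker ∂_2 − rank ∂_3 = (12 − 12) − 0 = 0, and there is no ∂_3, so H_2 = 0.

Hence the Betti numbers are b_0 = 1, b_1 = 0, b_2 = 0.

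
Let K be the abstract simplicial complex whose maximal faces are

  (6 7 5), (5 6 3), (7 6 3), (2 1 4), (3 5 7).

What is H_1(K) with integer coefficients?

H_1 = 0.

K has 7 vertices, 9 edges, 5 triangles.
rank ∂_1 = 5, rank ∂_2 = 4 ⇒ b_1 = 9 − 5 − 4 = 0; all invariant factors of ∂_2 are 1 so no torsion. So H_1 = 0.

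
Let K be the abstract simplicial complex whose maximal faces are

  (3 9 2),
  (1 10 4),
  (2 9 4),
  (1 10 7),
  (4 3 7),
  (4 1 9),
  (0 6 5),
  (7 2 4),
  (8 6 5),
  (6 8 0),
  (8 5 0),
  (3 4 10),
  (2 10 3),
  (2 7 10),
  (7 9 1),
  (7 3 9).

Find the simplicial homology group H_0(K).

Take the total order 0 < 1 < 2 < 3 < 4 < 5 < 6 < 7 < 8 < 9 < 10 on the vertex set. Then K (dimension 2) consists of the simplices:

  0-simplices (11): [0], [1], [2], [3], [4], [5], [6], [7], [8], [9], [10]
  1-simplices (24): (24 of them)
  2-simplices (16): [0,5,6], [0,5,8], [0,6,8], [1,4,9], [1,4,10], [1,7,9], [1,7,10], [2,3,9], [2,3,10], [2,4,7], [2,4,9], [2,7,10], [3,4,7], [3,4,10], [3,7,9], [5,6,8]

Hence C_0 ≅ Z^11, C_1 ≅ Z^24, C_2 ≅ Z^16.

Boundary ∂_1: C_1 → C_0 is given by ∂[p,q] = [q] − [p]. For instance
  ∂[2,9] = [9] − [2].
As a 11×24 matrix over Z this has rank 9, with invariant factors (1,1,1,1,1,1,1,1,1).

∂_2: C_2 → C_1 acts by ∂[p,q,r] = [q,r] − [p,r] + [p,q]. For instance
  ∂[0,5,6] = [5,6] − [0,6] + [0,5],
  ∂[1,4,10] = [4,10] − [1,10] + [1,4].
The resulting 24×16 matrix has rank 15, and its Smith normal form has invariant factors (1,1,1,1,1,1,1,1,1,1,1,1,1,1,2).

Computing H_k = (kernel of ∂_k) / (image of ∂_{k+1}):

  H_0: rank C_0 − rank ∂_1 = 11 − 9 = 2, and the invariant factors of ∂_1 are all 1, so H_0 = Z^2.

H_0 = Z^2.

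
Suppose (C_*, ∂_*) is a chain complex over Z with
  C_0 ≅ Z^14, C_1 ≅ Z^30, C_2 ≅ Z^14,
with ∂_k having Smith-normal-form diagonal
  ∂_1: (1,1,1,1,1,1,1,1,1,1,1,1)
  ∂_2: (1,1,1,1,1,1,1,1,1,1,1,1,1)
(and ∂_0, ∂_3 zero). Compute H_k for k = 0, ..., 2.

H_0 ≅ Z^2,  H_1 ≅ Z^5,  H_2 ≅ Z.

H_0: b_0 = 14 − 0 − 12 = 2; torsion from ∂_1 factors > 1: none. So H_0 ≅ Z^2.
H_1: b_1 = 30 − 12 − 13 = 5; torsion from ∂_2 factors > 1: none. So H_1 ≅ Z^5.
H_2: b_2 = 14 − 13 − 0 = 1; torsion from ∂_3 factors > 1: none. So H_2 ≅ Z.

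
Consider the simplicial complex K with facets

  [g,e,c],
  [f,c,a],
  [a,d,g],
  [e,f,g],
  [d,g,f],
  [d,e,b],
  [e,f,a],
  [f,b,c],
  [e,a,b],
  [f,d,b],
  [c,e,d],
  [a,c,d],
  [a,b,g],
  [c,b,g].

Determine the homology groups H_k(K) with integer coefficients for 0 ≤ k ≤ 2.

H_0 = Z,  H_1 = Z^2,  H_2 = Z.

We work with the vertex ordering a < b < c < d < e < f < g. The simplices of K, each written with vertices in increasing order, are:

  0-simplices (7): a, b, c, d, e, f, g
  1-simplices (21): ab, ac, ad, ae, af, ag, bc, bd, be, bf, bg, cd, ce, cf, cg, de, df, dg, ef, eg, fg
  2-simplices (14): abe, abg, acd, acf, adg, aef, bcf, bcg, bde, bdf, cde, ceg, dfg, efg

so the chain groups are C_0 ≅ Z^7, C_1 ≅ Z^21, C_2 ≅ Z^14.

The boundary map ∂_1: C_1 → C_0 maps an edge to its endpoints' difference, ∂[p,q] = q − p.
As a 7×21 matrix over Z this has rank 6, with invariant factors (1,1,1,1,1,1).

The boundary map ∂_2: C_2 → C_1 maps a triangle to the signed sum of its edges. For instance
  ∂acd = cd − ad + ac,
  ∂dfg = fg − dg + df.
This gives a 21×14 integer matrix of rank 13; reducing to Smith normal form yields diagonal entries (1,1,1,1,1,1,1,1,1,1,1,1,1).

Computing H_k = (kernel of ∂_k) / (image of ∂_{k+1}):

  H_0: rank C_0 − rank ∂_1 = 7 − 6 = 1, and the invariant factors of ∂_1 are all 1, so H_0 = Z.
  H_1: rank ker ∂_1 − rank ∂_2 = (21 − 6) − 13 = 2, and the invariant factors of ∂_2 are all 1, so H_1 = Z^2.
  H_2: rank ker ∂_2 − rank ∂_3 = (14 − 13) − 0 = 1, and there is no ∂_3, so H_2 = Z.

As a check, the Euler characteristic is 7 − 21 + 14 = 0, which agrees with 1 − 2 + 1 = 0.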